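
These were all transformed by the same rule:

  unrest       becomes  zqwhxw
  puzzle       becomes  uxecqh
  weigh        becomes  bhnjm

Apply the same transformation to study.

xwzgd

Shifts by position in unrest: pos 0: u→z (+5), pos 1: n→q (+3), pos 2: r→w (+5), pos 3: e→h (+3) — repeating every 2. It's a Vigenère-style cipher with numeric key [5,3]: position i shifts by key[i mod 2].
For study: s+5=x, t+3=w, u+5=z, d+3=g, y+5=d.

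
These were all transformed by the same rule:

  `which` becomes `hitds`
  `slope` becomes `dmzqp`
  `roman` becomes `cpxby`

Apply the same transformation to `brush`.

It's a Vigenère-style cipher with numeric key [11,1]: position i shifts by key[i mod 2].
On brush: b+11=m, r+1=s, u+11=f, s+1=t, h+11=s.

msfts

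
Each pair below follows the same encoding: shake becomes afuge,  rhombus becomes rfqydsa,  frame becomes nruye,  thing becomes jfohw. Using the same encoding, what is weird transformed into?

keorv

s(18)→a(0) and h(7)→f(5) fit y≡9x+20 (mod 26); the inverse of 9 mod 26 is 3. Each letter's alphabet position (a=0..z=25) is mapped through 9·x+20 mod 26 — an affine cipher.
For weird: w(22)→9·22+20≡10=k; e(4)→9·4+20≡4=e; i(8)→9·8+20≡14=o; r(17)→9·17+20≡17=r; d(3)→9·3+20≡21=v (all mod 26).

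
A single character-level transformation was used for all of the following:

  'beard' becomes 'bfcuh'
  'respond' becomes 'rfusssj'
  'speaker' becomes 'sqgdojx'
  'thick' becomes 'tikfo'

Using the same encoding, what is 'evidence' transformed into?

ewkgisil

In beard: b→b is +0, e→f is +1, a→c is +2, r→u is +3 — the shift increases by 1 each position. Each letter shifts forward by its position index (0, 1, 2, …) — the shift grows by one for each successive letter.
On evidence: e+0=e, v+1=w, i+2=k, d+3=g, e+4=i, n+5=s, c+6=i, e+7=l.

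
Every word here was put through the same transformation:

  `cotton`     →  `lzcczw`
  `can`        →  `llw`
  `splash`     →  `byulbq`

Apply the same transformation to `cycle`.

lhlup

The shift depends on letter class: consonant c→l is +9, but vowel o→z is +11. The rule splits by letter class: vowels +11, consonants +9.
On cycle: c(cons)+9=l, y(cons)+9=h, c(cons)+9=l, l(cons)+9=u, e(vowel)+11=p.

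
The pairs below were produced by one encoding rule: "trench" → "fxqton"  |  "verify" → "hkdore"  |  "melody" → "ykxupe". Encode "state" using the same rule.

It's a Vigenère-style cipher with numeric key [12,6]: position i shifts by key[i mod 2].
For state: s+12=e, t+6=z, a+12=m, t+6=z, e+12=q.

ezmzq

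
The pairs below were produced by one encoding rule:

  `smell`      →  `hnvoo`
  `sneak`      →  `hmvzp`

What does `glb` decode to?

toy

Each pair mirrors across the alphabet (s↔h, m↔n, e↔v): positions sum to 25. This is the alphabet-reversal cipher (Atbash): a becomes z, b becomes y, etc.
Reversing it on glb: g↔t, l↔o, b↔y.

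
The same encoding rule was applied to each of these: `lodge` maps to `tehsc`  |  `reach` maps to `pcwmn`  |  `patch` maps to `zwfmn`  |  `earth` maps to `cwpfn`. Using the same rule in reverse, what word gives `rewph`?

l(11)→t(19) and o(14)→e(4) fit y≡21x+22 (mod 26); the inverse of 21 mod 26 is 5. Treating letters as 0–25, the rule is x ↦ 21x + 22 (mod 26).
Reversing it on rewph: r(17)→5·(17−22)≡1=b; e(4)→5·(4−22)≡14=o; w(22)→5·(22−22)≡0=a; p(15)→5·(15−22)≡17=r; h(7)→5·(7−22)≡3=d (all mod 26).

board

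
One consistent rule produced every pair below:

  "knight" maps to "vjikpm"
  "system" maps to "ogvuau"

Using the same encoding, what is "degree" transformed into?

The output letters match the input read backwards, each shifted +2: knight reversed is thgink. The word is reversed, then every letter is shifted forward by 2.
On degree: reverse → eerged; then shift: e+2=g, e+2=g, r+2=t, g+2=i, e+2=g, d+2=f.

ggtigf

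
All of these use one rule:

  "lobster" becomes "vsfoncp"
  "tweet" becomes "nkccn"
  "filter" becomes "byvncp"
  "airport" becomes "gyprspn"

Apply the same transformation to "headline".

l(11)→v(21) and o(14)→s(18) fit y≡25x+6 (mod 26); the inverse of 25 mod 26 is 25. Treating letters as 0–25, the rule is x ↦ 25x + 6 (mod 26).
Applying it to headline: h(7)→25·7+6≡25=z; e(4)→25·4+6≡2=c; a(0)→25·0+6≡6=g; d(3)→25·3+6≡3=d; l(11)→25·11+6≡21=v; i(8)→25·8+6≡24=y; n(13)→25·13+6≡19=t; e(4)→25·4+6≡2=c (all mod 26).

zcgdvytc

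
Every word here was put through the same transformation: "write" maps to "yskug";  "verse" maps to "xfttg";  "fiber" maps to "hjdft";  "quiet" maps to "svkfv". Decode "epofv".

comet

The shifts repeat in a cycle of length 2: positions 0,1,… shift by +2, +1, then the pattern repeats.
Undoing it on epofv: e−2=c, p−1=o, o−2=m, f−1=e, v−2=t.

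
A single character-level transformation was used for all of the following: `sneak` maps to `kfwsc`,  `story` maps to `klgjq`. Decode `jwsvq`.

Every letter moves 18 places later in the alphabet, wrapping around z→a.
Decoding jwsvq: j−18=r, w−18=e, s−18=a, v−18=d, q−18=y.

ready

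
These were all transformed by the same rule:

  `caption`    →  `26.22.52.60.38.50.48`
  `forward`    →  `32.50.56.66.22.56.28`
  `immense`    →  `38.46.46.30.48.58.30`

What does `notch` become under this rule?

48.50.60.26.36

c(#3)→26 and a(#1)→22: differences scale by 2, so n = 2·pos + 20. The formula is n = 2×(alphabet index, a=1) + 20.
For notch: n=14→48, o=15→50, t=20→60, c=3→26, h=8→36.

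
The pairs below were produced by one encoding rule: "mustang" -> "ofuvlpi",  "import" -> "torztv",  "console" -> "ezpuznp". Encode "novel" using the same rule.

pzxpn

The shift depends on letter class: consonant m→o is +2, but vowel u→f is +11. Vowels shift forward by 11 and consonants shift forward by 2.
For novel: n(cons)+2=p, o(vowel)+11=z, v(cons)+2=x, e(vowel)+11=p, l(cons)+2=n.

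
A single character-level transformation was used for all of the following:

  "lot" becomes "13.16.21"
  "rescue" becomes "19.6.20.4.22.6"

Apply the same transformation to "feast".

7.6.2.20.21

l is letter #12 and maps to 13: an offset of 1. The number is (letter's place in the alphabet, a=1) + 1.
Applying it to feast: f=6→7, e=5→6, a=1→2, s=19→20, t=20→21.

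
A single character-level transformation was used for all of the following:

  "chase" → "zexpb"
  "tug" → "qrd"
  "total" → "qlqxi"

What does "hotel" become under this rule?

Compare letters: c→z is +23, h→e is +23, a→x is +23 — a constant shift. This is a Caesar cipher with shift 23.
On hotel: h+23=e, o+23=l, t+23=q, e+23=b, l+23=i.

elqbi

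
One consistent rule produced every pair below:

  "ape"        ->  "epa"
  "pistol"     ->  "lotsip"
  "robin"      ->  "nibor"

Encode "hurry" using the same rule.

yrruh

It's just the letters in reverse order.
For hurry: reverse → yrruh.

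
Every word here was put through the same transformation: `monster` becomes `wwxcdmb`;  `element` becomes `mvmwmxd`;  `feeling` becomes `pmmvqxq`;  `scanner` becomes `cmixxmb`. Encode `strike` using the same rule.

The shift depends on letter class: consonant m→w is +10, but vowel o→w is +8. The rule splits by letter class: vowels +8, consonants +10.
On strike: s(cons)+10=c, t(cons)+10=d, r(cons)+10=b, i(vowel)+8=q, k(cons)+10=u, e(vowel)+8=m.

cdbqum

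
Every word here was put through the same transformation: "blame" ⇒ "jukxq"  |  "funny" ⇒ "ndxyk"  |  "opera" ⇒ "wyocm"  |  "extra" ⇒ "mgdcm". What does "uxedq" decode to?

mouse

Letter i (0-indexed) is shifted by i+8, so successive shifts are 8, 9, 10, ….
Decoding uxedq: u−8=m, x−9=o, e−10=u, d−11=s, q−12=e.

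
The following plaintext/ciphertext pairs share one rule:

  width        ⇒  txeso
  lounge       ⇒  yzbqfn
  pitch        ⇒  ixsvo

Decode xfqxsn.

ignite

Treating letters as 0–25, the rule is x ↦ 9x + 3 (mod 26).
Decoding xfqxsn: x(23)→3·(23−3)≡8=i; f(5)→3·(5−3)≡6=g; q(16)→3·(16−3)≡13=n; x(23)→3·(23−3)≡8=i; s(18)→3·(18−3)≡19=t; n(13)→3·(13−3)≡4=e (all mod 26).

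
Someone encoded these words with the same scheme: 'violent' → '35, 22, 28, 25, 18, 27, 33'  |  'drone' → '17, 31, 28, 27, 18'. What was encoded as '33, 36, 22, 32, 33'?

twist

The number is (letter's place in the alphabet, a=1) + 13.
Reversing it on 33, 36, 22, 32, 33: 33→(33−13)÷1=20=t, 36→(36−13)÷1=23=w, 22→(22−13)÷1=9=i, 32→(32−13)÷1=19=s, 33→(33−13)÷1=20=t.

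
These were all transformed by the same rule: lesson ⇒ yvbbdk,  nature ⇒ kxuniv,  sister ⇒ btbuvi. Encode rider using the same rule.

itcvi

This is an affine cipher: with a=0,…,z=25, each position x becomes (19x+23) mod 26.
For rider: r(17)→19·17+23≡8=i; i(8)→19·8+23≡19=t; d(3)→19·3+23≡2=c; e(4)→19·4+23≡21=v; r(17)→19·17+23≡8=i (all mod 26).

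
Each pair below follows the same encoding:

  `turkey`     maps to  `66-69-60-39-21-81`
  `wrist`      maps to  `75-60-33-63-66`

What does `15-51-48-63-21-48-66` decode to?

consent

The formula is n = 3×(alphabet index, a=1) + 6.
Undoing it on 15-51-48-63-21-48-66: 15→(15−6)÷3=3=c, 51→(51−6)÷3=15=o, 48→(48−6)÷3=14=n, 63→(63−6)÷3=19=s, 21→(21−6)÷3=5=e, 48→(48−6)÷3=14=n, 66→(66−6)÷3=20=t.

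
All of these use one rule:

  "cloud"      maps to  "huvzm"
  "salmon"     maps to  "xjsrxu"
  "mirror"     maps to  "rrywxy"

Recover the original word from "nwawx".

intro

Shifts by position in cloud: pos 0: c→h (+5), pos 1: l→u (+9), pos 2: o→v (+7), pos 3: u→z (+5), pos 4: d→m (+9) — repeating every 3. It's a Vigenère-style cipher with numeric key [5,9,7]: position i shifts by key[i mod 3].
Undoing it on nwawx: n−5=i, w−9=n, a−7=t, w−5=r, x−9=o.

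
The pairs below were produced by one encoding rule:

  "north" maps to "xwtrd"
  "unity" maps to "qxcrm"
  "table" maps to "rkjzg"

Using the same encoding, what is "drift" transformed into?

n(13)→x(23) and o(14)→w(22) fit y≡25x+10 (mod 26); the inverse of 25 mod 26 is 25. Each letter's alphabet position (a=0..z=25) is mapped through 25·x+10 mod 26 — an affine cipher.
For drift: d(3)→25·3+10≡7=h; r(17)→25·17+10≡19=t; i(8)→25·8+10≡2=c; f(5)→25·5+10≡5=f; t(19)→25·19+10≡17=r (all mod 26).

htcfr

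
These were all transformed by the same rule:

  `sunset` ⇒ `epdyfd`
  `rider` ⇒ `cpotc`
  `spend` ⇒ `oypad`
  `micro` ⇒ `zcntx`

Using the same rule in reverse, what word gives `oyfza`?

Read the word backwards and shift each letter +11.
Reversing it on oyfza: shift back: o−11=d, y−11=n, f−11=u, z−11=o, a−11=p → dnuop; then reverse → pound.

pound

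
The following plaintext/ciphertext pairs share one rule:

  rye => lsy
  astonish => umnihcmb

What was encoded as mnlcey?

Compare letters: r→l is +20, y→s is +20, e→y is +20 — a constant shift. It's a constant shift of +20 (ROT20).
Reversing it on mnlcey: m−20=s, n−20=t, l−20=r, c−20=i, e−20=k, y−20=e.

strike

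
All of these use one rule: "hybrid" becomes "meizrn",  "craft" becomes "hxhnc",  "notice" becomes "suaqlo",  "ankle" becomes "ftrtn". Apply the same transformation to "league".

In hybrid: h→m is +5, y→e is +6, b→i is +7, r→z is +8 — the shift increases by 1 each position. Letter i (0-indexed) is shifted by i+5, so successive shifts are 5, 6, 7, ….
On league: l+5=q, e+6=k, a+7=h, g+8=o, u+9=d, e+10=o.

qkhodo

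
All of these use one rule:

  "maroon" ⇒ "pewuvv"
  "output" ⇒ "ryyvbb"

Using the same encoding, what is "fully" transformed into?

In maroon: m→p is +3, a→e is +4, r→w is +5, o→u is +6 — the shift increases by 1 each position. The shift increases by 1 at each position, starting from +3: 3, 4, 5, ….
For fully: f+3=i, u+4=y, l+5=q, l+6=r, y+7=f.

iyqrf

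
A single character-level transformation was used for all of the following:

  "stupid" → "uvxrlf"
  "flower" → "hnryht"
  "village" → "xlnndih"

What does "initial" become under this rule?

lplvldn

The shift depends on letter class: consonant s→u is +2, but vowel u→x is +3. Two shifts are in play — +3 for a/e/i/o/u, +2 for every other letter.
For initial: i(vowel)+3=l, n(cons)+2=p, i(vowel)+3=l, t(cons)+2=v, i(vowel)+3=l, a(vowel)+3=d, l(cons)+2=n.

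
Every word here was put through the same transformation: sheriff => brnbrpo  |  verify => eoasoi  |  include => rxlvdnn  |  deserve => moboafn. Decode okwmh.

fancy

A repeating key of period 2 is used — shifts +9, +10 over and over.
Undoing it on okwmh: o−9=f, k−10=a, w−9=n, m−10=c, h−9=y.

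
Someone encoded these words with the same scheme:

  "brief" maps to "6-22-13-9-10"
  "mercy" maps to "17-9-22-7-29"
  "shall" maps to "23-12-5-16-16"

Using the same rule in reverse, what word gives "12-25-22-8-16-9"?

Letters become their 1-based position plus 4 (so a→5, b→6, …).
Decoding 12-25-22-8-16-9: 12→(12−4)÷1=8=h, 25→(25−4)÷1=21=u, 22→(22−4)÷1=18=r, 8→(8−4)÷1=4=d, 16→(16−4)÷1=12=l, 9→(9−4)÷1=5=e.

hurdle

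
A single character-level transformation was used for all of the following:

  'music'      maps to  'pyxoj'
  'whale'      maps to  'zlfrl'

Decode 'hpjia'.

In music: m→p is +3, u→y is +4, s→x is +5, i→o is +6 — the shift increases by 1 each position. Each letter shifts forward by (position + 3), i.e. 3, 4, 5, … — the shift grows by one for each successive letter.
Undoing it on hpjia: h−3=e, p−4=l, j−5=e, i−6=c, a−7=t.

elect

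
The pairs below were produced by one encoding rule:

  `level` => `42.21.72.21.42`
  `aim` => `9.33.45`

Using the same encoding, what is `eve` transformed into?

21.72.21

l(#12)→42 and e(#5)→21: differences scale by 3, so n = 3·pos + 6. The formula is n = 3×(alphabet index, a=1) + 6.
On eve: e=5→21, v=22→72, e=5→21.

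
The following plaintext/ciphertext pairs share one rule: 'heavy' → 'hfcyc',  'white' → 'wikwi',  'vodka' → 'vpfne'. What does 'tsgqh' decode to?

In heavy: h→h is +0, e→f is +1, a→c is +2, v→y is +3 — the shift increases by 1 each position. Letter i (0-indexed) is shifted by i+0, so successive shifts are 0, 1, 2, ….
Reversing it on tsgqh: t−0=t, s−1=r, g−2=e, q−3=n, h−4=d.

trend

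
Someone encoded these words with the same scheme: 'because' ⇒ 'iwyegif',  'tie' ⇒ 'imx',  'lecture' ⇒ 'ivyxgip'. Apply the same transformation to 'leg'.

kip

The word is reversed, then every letter is shifted forward by 4.
On leg: reverse → gel; then shift: g+4=k, e+4=i, l+4=p.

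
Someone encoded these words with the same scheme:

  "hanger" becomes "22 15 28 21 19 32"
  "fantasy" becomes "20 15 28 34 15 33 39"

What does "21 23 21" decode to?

gig

Each letter is replaced by its alphabet position (a=1..z=26) + 14.
Decoding 21 23 21: 21→(21−14)÷1=7=g, 23→(23−14)÷1=9=i, 21→(21−14)÷1=7=g.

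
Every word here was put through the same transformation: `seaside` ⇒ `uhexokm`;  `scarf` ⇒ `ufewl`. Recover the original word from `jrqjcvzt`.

homework

In seaside: s→u is +2, e→h is +3, a→e is +4, s→x is +5 — the shift increases by 1 each position. Each letter shifts forward by (position + 2), i.e. 2, 3, 4, … — the shift grows by one for each successive letter.
Reversing it on jrqjcvzt: j−2=h, r−3=o, q−4=m, j−5=e, c−6=w, v−7=o, z−8=r, t−9=k.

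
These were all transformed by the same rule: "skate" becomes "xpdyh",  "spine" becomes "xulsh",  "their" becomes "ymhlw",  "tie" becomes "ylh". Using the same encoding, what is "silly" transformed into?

The shift depends on letter class: consonant s→x is +5, but vowel a→d is +3. Two shifts are in play — +3 for a/e/i/o/u, +5 for every other letter.
For silly: s(cons)+5=x, i(vowel)+3=l, l(cons)+5=q, l(cons)+5=q, y(cons)+5=d.

xlqqd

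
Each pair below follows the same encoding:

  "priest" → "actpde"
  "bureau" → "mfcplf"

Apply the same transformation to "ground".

rczfyo

Compare letters: p→a is +11, r→c is +11, i→t is +11 — a constant shift. Each letter is shifted forward by 11 in the alphabet (a Caesar shift of +11).
For ground: g+11=r, r+11=c, o+11=z, u+11=f, n+11=y, d+11=o.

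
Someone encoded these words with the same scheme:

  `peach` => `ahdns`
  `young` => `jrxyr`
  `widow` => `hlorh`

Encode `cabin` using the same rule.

The shift depends on letter class: consonant p→a is +11, but vowel e→h is +3. Two shifts are in play — +3 for a/e/i/o/u, +11 for every other letter.
On cabin: c(cons)+11=n, a(vowel)+3=d, b(cons)+11=m, i(vowel)+3=l, n(cons)+11=y.

ndmly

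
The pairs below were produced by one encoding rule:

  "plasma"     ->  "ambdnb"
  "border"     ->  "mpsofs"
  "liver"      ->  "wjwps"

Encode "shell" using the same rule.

difwm

The shifts repeat in a cycle of length 3: positions 0,1,… shift by +11, +1, +1, then the pattern repeats.
On shell: s+11=d, h+1=i, e+1=f, l+11=w, l+1=m.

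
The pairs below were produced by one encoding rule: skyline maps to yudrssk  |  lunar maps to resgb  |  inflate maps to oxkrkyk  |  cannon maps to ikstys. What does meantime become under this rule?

softdnso

Shifts by position in skyline: pos 0: s→y (+6), pos 1: k→u (+10), pos 2: y→d (+5), pos 3: l→r (+6), pos 4: i→s (+10), pos 5: n→s (+5) — repeating every 3. A repeating key of period 3 is used — shifts +6, +10, +5 over and over.
Applying it to meantime: m+6=s, e+10=o, a+5=f, n+6=t, t+10=d, i+5=n, m+6=s, e+10=o.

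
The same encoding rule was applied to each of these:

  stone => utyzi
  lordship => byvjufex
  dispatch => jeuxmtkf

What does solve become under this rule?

uybri

Each letter's alphabet position (a=0..z=25) is mapped through 25·x+12 mod 26 — an affine cipher.
On solve: s(18)→25·18+12≡20=u; o(14)→25·14+12≡24=y; l(11)→25·11+12≡1=b; v(21)→25·21+12≡17=r; e(4)→25·4+12≡8=i (all mod 26).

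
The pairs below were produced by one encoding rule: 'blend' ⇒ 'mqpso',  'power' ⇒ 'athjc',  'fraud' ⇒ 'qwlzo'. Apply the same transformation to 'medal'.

xjofw

Shifts by position in blend: pos 0: b→m (+11), pos 1: l→q (+5), pos 2: e→p (+11), pos 3: n→s (+5) — repeating every 2. A repeating key of period 2 is used — shifts +11, +5 over and over.
For medal: m+11=x, e+5=j, d+11=o, a+5=f, l+11=w.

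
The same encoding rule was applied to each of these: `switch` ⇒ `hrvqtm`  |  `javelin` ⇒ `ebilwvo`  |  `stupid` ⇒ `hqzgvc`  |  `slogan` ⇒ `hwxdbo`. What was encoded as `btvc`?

This is an affine cipher: with a=0,…,z=25, each position x becomes (9x+1) mod 26.
Decoding btvc: b(1)→3·(1−1)≡0=a; t(19)→3·(19−1)≡2=c; v(21)→3·(21−1)≡8=i; c(2)→3·(2−1)≡3=d (all mod 26).

acid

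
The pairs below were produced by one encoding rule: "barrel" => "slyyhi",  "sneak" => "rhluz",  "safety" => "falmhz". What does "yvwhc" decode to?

vapor

The output letters match the input read backwards, each shifted +7: barrel reversed is lerrab. The word is reversed, then every letter is shifted forward by 7.
Decoding yvwhc: shift back: y−7=r, v−7=o, w−7=p, h−7=a, c−7=v → ropav; then reverse → vapor.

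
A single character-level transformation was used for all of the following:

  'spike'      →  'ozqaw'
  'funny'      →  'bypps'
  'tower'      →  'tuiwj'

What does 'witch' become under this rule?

iqtml

Treating letters as 0–25, the rule is x ↦ 5x + 2 (mod 26).
On witch: w(22)→5·22+2≡8=i; i(8)→5·8+2≡16=q; t(19)→5·19+2≡19=t; c(2)→5·2+2≡12=m; h(7)→5·7+2≡11=l (all mod 26).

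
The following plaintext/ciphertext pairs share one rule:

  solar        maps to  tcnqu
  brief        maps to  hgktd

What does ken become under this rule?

Read the word backwards and shift each letter +2.
For ken: reverse → nek; then shift: n+2=p, e+2=g, k+2=m.

pgm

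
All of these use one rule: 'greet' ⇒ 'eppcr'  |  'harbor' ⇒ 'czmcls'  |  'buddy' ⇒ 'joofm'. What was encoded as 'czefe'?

tutor

The output letters match the input read backwards, each shifted +11: greet reversed is teerg. Two steps: reverse the string, then apply a Caesar shift of +11.
Undoing it on czefe: shift back: c−11=r, z−11=o, e−11=t, f−11=u, e−11=t → rotut; then reverse → tutor.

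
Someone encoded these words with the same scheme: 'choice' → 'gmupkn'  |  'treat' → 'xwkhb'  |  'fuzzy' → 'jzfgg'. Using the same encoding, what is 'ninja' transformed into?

In choice: c→g is +4, h→m is +5, o→u is +6, i→p is +7 — the shift increases by 1 each position. The shift increases by 1 at each position, starting from +4: 4, 5, 6, ….
Applying it to ninja: n+4=r, i+5=n, n+6=t, j+7=q, a+8=i.

rntqi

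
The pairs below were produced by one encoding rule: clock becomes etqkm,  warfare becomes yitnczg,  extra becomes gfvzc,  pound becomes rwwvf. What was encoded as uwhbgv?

The shifts repeat in a cycle of length 2: positions 0,1,… shift by +2, +8, then the pattern repeats.
Reversing it on uwhbgv: u−2=s, w−8=o, h−2=f, b−8=t, g−2=e, v−8=n.

soften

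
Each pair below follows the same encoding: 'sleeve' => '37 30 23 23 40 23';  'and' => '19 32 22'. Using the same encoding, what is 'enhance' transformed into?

23 32 26 19 32 21 23

s is letter #19 and maps to 37: an offset of 18. Each letter is replaced by its alphabet position (a=1..z=26) + 18.
On enhance: e=5→23, n=14→32, h=8→26, a=1→19, n=14→32, c=3→21, e=5→23.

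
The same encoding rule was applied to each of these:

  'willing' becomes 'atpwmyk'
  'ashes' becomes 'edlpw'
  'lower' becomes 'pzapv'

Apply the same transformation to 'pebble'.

tpfmpp

Shifts by position in willing: pos 0: w→a (+4), pos 1: i→t (+11), pos 2: l→p (+4), pos 3: l→w (+11) — repeating every 2. The shifts repeat in a cycle of length 2: positions 0,1,… shift by +4, +11, then the pattern repeats.
For pebble: p+4=t, e+11=p, b+4=f, b+11=m, l+4=p, e+11=p.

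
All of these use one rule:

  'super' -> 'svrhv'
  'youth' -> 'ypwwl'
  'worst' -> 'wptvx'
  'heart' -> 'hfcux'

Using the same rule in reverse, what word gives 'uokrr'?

In super: s→s is +0, u→v is +1, p→r is +2, e→h is +3 — the shift increases by 1 each position. The shift increases by 1 at each position, starting from +0: 0, 1, 2, ….
Undoing it on uokrr: u−0=u, o−1=n, k−2=i, r−3=o, r−4=n.

union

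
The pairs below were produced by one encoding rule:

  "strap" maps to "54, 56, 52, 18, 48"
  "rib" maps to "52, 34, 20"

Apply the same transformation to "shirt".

s(#19)→54 and t(#20)→56: differences scale by 2, so n = 2·pos + 16. With a=1..z=26, the number is 2·pos + 16.
For shirt: s=19→54, h=8→32, i=9→34, r=18→52, t=20→56.

54, 32, 34, 52, 56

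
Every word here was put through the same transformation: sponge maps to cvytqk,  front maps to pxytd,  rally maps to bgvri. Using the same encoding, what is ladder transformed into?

Shifts by position in sponge: pos 0: s→c (+10), pos 1: p→v (+6), pos 2: o→y (+10), pos 3: n→t (+6) — repeating every 2. It's a Vigenère-style cipher with numeric key [10,6]: position i shifts by key[i mod 2].
For ladder: l+10=v, a+6=g, d+10=n, d+6=j, e+10=o, r+6=x.

vgnjox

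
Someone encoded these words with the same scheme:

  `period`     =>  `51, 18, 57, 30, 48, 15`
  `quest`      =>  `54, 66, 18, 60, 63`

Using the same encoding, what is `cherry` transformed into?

12, 27, 18, 57, 57, 78

p(#16)→51 and e(#5)→18: differences scale by 3, so n = 3·pos + 3. With a=1..z=26, the number is 3·pos + 3.
For cherry: c=3→12, h=8→27, e=5→18, r=18→57, r=18→57, y=25→78.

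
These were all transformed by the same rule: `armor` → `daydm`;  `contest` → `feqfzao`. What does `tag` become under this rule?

smf

The output letters match the input read backwards, each shifted +12: armor reversed is romra. The word is reversed, then every letter is shifted forward by 12.
Applying it to tag: reverse → gat; then shift: g+12=s, a+12=m, t+12=f.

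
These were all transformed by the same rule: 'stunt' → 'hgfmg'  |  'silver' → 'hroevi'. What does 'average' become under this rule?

zeviztv

Letters are reflected about the middle of the alphabet (position → 25−position): Atbash.
On average: a↔z, v↔e, e↔v, r↔i, a↔z, g↔t, e↔v.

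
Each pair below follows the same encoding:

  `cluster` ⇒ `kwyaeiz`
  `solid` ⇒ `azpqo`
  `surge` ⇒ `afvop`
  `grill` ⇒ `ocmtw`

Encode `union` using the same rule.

cymwy

Shifts by position in cluster: pos 0: c→k (+8), pos 1: l→w (+11), pos 2: u→y (+4), pos 3: s→a (+8), pos 4: t→e (+11), pos 5: e→i (+4) — repeating every 3. The shifts repeat in a cycle of length 3: positions 0,1,… shift by +8, +11, +4, then the pattern repeats.
For union: u+8=c, n+11=y, i+4=m, o+8=w, n+11=y.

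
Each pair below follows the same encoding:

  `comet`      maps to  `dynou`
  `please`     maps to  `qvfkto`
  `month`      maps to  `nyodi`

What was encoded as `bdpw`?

atom

Shifts by position in comet: pos 0: c→d (+1), pos 1: o→y (+10), pos 2: m→n (+1), pos 3: e→o (+10) — repeating every 2. The shifts repeat in a cycle of length 2: positions 0,1,… shift by +1, +10, then the pattern repeats.
Decoding bdpw: b−1=a, d−10=t, p−1=o, w−10=m.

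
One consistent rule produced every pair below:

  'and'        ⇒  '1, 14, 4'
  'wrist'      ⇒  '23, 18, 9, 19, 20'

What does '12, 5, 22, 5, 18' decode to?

a is letter #1 and maps to 1: an offset of 0. Each letter is replaced by its alphabet position (a=1, b=2, …, z=26).
Undoing it on 12, 5, 22, 5, 18: 12=l, 5=e, 22=v, 5=e, 18=r.

lever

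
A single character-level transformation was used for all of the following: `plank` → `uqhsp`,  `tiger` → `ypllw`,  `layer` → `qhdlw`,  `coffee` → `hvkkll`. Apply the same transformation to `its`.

pyx

Two shifts are in play — +7 for a/e/i/o/u, +5 for every other letter.
Applying it to its: i(vowel)+7=p, t(cons)+5=y, s(cons)+5=x.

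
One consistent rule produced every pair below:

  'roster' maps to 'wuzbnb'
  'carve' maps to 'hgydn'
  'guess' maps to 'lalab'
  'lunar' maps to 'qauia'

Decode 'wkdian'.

reward

In roster: r→w is +5, o→u is +6, s→z is +7, t→b is +8 — the shift increases by 1 each position. Each letter shifts forward by (position + 5), i.e. 5, 6, 7, … — the shift grows by one for each successive letter.
Undoing it on wkdian: w−5=r, k−6=e, d−7=w, i−8=a, a−9=r, n−10=d.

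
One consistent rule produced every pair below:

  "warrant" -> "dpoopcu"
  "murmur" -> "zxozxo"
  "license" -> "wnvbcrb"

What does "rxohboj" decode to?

surgery

w(22)→d(3) and a(0)→p(15) fit y≡3x+15 (mod 26); the inverse of 3 mod 26 is 9. Each letter's alphabet position (a=0..z=25) is mapped through 3·x+15 mod 26 — an affine cipher.
Reversing it on rxohboj: r(17)→9·(17−15)≡18=s; x(23)→9·(23−15)≡20=u; o(14)→9·(14−15)≡17=r; h(7)→9·(7−15)≡6=g; b(1)→9·(1−15)≡4=e; o(14)→9·(14−15)≡17=r; j(9)→9·(9−15)≡24=y (all mod 26).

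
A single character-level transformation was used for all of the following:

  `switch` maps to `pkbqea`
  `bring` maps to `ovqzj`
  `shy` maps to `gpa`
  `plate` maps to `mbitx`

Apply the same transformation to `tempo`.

The output letters match the input read backwards, each shifted +8: switch reversed is hctiws. The word is reversed, then every letter is shifted forward by 8.
Applying it to tempo: reverse → opmet; then shift: o+8=w, p+8=x, m+8=u, e+8=m, t+8=b.

wxumb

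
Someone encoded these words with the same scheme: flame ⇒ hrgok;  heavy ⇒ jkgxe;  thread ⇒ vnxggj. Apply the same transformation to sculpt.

Shifts by position in flame: pos 0: f→h (+2), pos 1: l→r (+6), pos 2: a→g (+6), pos 3: m→o (+2), pos 4: e→k (+6) — repeating every 3. A repeating key of period 3 is used — shifts +2, +6, +6 over and over.
For sculpt: s+2=u, c+6=i, u+6=a, l+2=n, p+6=v, t+6=z.

uianvz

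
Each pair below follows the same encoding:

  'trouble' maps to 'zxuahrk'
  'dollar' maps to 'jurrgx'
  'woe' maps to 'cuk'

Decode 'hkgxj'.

Compare letters: t→z is +6, r→x is +6, o→u is +6 — a constant shift. This is a Caesar cipher with shift 6.
Decoding hkgxj: h−6=b, k−6=e, g−6=a, x−6=r, j−6=d.

beard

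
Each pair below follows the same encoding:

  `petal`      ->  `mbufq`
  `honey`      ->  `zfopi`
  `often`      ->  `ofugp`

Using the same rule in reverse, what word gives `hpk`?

jog

The output letters match the input read backwards, each shifted +1: petal reversed is latep. Read the word backwards and shift each letter +1.
Decoding hpk: shift back: h−1=g, p−1=o, k−1=j → goj; then reverse → jog.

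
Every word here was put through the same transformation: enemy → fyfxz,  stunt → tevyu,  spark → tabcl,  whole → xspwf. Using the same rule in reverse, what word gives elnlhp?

damage

Shifts by position in enemy: pos 0: e→f (+1), pos 1: n→y (+11), pos 2: e→f (+1), pos 3: m→x (+11) — repeating every 2. A repeating key of period 2 is used — shifts +1, +11 over and over.
Decoding elnlhp: e−1=d, l−11=a, n−1=m, l−11=a, h−1=g, p−11=e.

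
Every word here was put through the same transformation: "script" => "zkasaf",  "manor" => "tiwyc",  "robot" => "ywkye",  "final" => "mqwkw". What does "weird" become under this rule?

In script: s→z is +7, c→k is +8, r→a is +9, i→s is +10 — the shift increases by 1 each position. Each letter shifts forward by (position + 7), i.e. 7, 8, 9, … — the shift grows by one for each successive letter.
For weird: w+7=d, e+8=m, i+9=r, r+10=b, d+11=o.

dmrbo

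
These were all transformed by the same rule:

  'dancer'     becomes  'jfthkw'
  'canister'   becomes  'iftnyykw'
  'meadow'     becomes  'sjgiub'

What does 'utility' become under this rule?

ayoqoye

Shifts by position in dancer: pos 0: d→j (+6), pos 1: a→f (+5), pos 2: n→t (+6), pos 3: c→h (+5) — repeating every 2. It's a Vigenère-style cipher with numeric key [6,5]: position i shifts by key[i mod 2].
For utility: u+6=a, t+5=y, i+6=o, l+5=q, i+6=o, t+5=y, y+6=e.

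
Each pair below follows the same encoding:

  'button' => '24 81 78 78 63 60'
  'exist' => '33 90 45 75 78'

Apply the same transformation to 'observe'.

b(#2)→24 and u(#21)→81: differences scale by 3, so n = 3·pos + 18. With a=1..z=26, the number is 3·pos + 18.
Applying it to observe: o=15→63, b=2→24, s=19→75, e=5→33, r=18→72, v=22→84, e=5→33.

63 24 75 33 72 84 33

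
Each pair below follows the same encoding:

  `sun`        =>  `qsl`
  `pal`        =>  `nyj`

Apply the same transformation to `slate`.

qjyrc

This is a Caesar cipher with shift 24.
On slate: s+24=q, l+24=j, a+24=y, t+24=r, e+24=c.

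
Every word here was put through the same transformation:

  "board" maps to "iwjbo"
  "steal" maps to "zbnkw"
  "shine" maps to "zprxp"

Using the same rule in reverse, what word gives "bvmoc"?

under

In board: b→i is +7, o→w is +8, a→j is +9, r→b is +10 — the shift increases by 1 each position. The shift increases by 1 at each position, starting from +7: 7, 8, 9, ….
Reversing it on bvmoc: b−7=u, v−8=n, m−9=d, o−10=e, c−11=r.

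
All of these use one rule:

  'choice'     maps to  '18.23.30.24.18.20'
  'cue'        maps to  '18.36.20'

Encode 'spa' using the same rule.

34.31.16

c is letter #3 and maps to 18: an offset of 15. Each letter is replaced by its alphabet position (a=1..z=26) + 15.
For spa: s=19→34, p=16→31, a=1→16.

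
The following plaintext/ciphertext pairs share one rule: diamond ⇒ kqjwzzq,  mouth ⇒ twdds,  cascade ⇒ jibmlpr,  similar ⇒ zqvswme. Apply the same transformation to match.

In diamond: d→k is +7, i→q is +8, a→j is +9, m→w is +10 — the shift increases by 1 each position. Letter i (0-indexed) is shifted by i+7, so successive shifts are 7, 8, 9, ….
On match: m+7=t, a+8=i, t+9=c, c+10=m, h+11=s.

ticms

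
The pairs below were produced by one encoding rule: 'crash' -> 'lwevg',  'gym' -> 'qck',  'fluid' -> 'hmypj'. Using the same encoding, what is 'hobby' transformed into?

The output letters match the input read backwards, each shifted +4: crash reversed is hsarc. The word is reversed, then every letter is shifted forward by 4.
For hobby: reverse → ybboh; then shift: y+4=c, b+4=f, b+4=f, o+4=s, h+4=l.

cffsl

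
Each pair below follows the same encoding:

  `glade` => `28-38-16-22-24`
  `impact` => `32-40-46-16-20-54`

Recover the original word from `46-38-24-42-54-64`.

plenty

g(#7)→28 and l(#12)→38: differences scale by 2, so n = 2·pos + 14. Each letter becomes 2×(its alphabet position, a=1..z=26) + 14.
Undoing it on 46-38-24-42-54-64: 46→(46−14)÷2=16=p, 38→(38−14)÷2=12=l, 24→(24−14)÷2=5=e, 42→(42−14)÷2=14=n, 54→(54−14)÷2=20=t, 64→(64−14)÷2=25=y.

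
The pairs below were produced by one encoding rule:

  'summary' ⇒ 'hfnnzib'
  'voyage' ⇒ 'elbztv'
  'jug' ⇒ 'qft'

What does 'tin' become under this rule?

grm

Each letter is replaced by its mirror in the alphabet: a↔z, b↔y, c↔x, and so on (the Atbash cipher).
Applying it to tin: t↔g, i↔r, n↔m.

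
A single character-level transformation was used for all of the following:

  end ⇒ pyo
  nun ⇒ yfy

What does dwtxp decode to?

slime

Each letter is shifted forward by 11 in the alphabet (a Caesar shift of +11).
Undoing it on dwtxp: d−11=s, w−11=l, t−11=i, x−11=m, p−11=e.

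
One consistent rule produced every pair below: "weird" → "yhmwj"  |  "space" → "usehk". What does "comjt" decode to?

In weird: w→y is +2, e→h is +3, i→m is +4, r→w is +5 — the shift increases by 1 each position. The shift increases by 1 at each position, starting from +2: 2, 3, 4, ….
Decoding comjt: c−2=a, o−3=l, m−4=i, j−5=e, t−6=n.

alien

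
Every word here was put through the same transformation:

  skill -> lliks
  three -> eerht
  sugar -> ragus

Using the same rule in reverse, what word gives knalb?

blank

It's just the letters in reverse order.
Decoding knalb: then reverse → blank.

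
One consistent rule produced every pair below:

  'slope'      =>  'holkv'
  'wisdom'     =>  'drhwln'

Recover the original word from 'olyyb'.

lobby

Each pair mirrors across the alphabet (s↔h, l↔o, o↔l): positions sum to 25. Letters are reflected about the middle of the alphabet (position → 25−position): Atbash.
Reversing it on olyyb: o↔l, l↔o, y↔b, y↔b, b↔y.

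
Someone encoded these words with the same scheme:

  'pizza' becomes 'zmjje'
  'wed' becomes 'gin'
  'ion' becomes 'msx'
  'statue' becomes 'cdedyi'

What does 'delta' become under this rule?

nivde

The shift depends on letter class: consonant p→z is +10, but vowel i→m is +4. Two shifts are in play — +4 for a/e/i/o/u, +10 for every other letter.
For delta: d(cons)+10=n, e(vowel)+4=i, l(cons)+10=v, t(cons)+10=d, a(vowel)+4=e.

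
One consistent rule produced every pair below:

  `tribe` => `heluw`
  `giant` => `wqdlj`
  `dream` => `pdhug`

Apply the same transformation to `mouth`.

Read the word backwards and shift each letter +3.
On mouth: reverse → htuom; then shift: h+3=k, t+3=w, u+3=x, o+3=r, m+3=p.

kwxrp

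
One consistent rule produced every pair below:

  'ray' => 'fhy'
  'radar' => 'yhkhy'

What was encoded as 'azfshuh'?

analyst

Two steps: reverse the string, then apply a Caesar shift of +7.
Decoding azfshuh: shift back: a−7=t, z−7=s, f−7=y, s−7=l, h−7=a, u−7=n, h−7=a → tsylana; then reverse → analyst.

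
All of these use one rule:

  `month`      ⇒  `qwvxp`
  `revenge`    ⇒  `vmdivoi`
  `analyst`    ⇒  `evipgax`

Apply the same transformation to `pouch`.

Shifts by position in month: pos 0: m→q (+4), pos 1: o→w (+8), pos 2: n→v (+8), pos 3: t→x (+4), pos 4: h→p (+8) — repeating every 3. A repeating key of period 3 is used — shifts +4, +8, +8 over and over.
Applying it to pouch: p+4=t, o+8=w, u+8=c, c+4=g, h+8=p.

twcgp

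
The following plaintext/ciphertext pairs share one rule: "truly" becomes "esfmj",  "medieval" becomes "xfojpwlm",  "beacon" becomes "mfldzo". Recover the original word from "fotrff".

unique

Shifts by position in truly: pos 0: t→e (+11), pos 1: r→s (+1), pos 2: u→f (+11), pos 3: l→m (+1) — repeating every 2. A repeating key of period 2 is used — shifts +11, +1 over and over.
Reversing it on fotrff: f−11=u, o−1=n, t−11=i, r−1=q, f−11=u, f−1=e.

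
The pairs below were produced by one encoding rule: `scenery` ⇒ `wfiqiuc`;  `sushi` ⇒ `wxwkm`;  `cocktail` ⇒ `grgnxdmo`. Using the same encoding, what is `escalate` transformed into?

ivgdpdxh

Shifts by position in scenery: pos 0: s→w (+4), pos 1: c→f (+3), pos 2: e→i (+4), pos 3: n→q (+3) — repeating every 2. The shifts repeat in a cycle of length 2: positions 0,1,… shift by +4, +3, then the pattern repeats.
For escalate: e+4=i, s+3=v, c+4=g, a+3=d, l+4=p, a+3=d, t+4=x, e+3=h.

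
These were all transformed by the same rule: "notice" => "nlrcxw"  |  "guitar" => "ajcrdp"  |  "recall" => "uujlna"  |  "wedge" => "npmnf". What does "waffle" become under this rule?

nuoojf

Read the word backwards and shift each letter +9.
For waffle: reverse → elffaw; then shift: e+9=n, l+9=u, f+9=o, f+9=o, a+9=j, w+9=f.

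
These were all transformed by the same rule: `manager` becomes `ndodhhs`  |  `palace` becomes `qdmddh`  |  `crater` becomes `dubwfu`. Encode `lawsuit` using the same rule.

mdxvvlu

A repeating key of period 2 is used — shifts +1, +3 over and over.
Applying it to lawsuit: l+1=m, a+3=d, w+1=x, s+3=v, u+1=v, i+3=l, t+1=u.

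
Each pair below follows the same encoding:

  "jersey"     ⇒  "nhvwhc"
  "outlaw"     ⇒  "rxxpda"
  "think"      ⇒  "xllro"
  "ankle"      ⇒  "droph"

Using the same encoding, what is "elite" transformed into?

The rule splits by letter class: vowels +3, consonants +4.
For elite: e(vowel)+3=h, l(cons)+4=p, i(vowel)+3=l, t(cons)+4=x, e(vowel)+3=h.

hplxh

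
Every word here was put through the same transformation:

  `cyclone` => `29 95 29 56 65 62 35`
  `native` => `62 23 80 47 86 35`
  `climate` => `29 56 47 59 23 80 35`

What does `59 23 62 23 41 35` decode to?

Each letter becomes 3×(its alphabet position, a=1..z=26) + 20.
Decoding 59 23 62 23 41 35: 59→(59−20)÷3=13=m, 23→(23−20)÷3=1=a, 62→(62−20)÷3=14=n, 23→(23−20)÷3=1=a, 41→(41−20)÷3=7=g, 35→(35−20)÷3=5=e.

manage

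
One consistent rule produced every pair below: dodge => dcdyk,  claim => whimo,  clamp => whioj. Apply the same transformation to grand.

d(3)→d(3) and o(14)→c(2) fit y≡7x+8 (mod 26); the inverse of 7 mod 26 is 15. This is an affine cipher: with a=0,…,z=25, each position x becomes (7x+8) mod 26.
On grand: g(6)→7·6+8≡24=y; r(17)→7·17+8≡23=x; a(0)→7·0+8≡8=i; n(13)→7·13+8≡21=v; d(3)→7·3+8≡3=d (all mod 26).

yxivd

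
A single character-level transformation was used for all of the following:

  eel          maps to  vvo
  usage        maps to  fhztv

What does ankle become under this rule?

Each pair mirrors across the alphabet (e↔v, e↔v, l↔o): positions sum to 25. Letters are reflected about the middle of the alphabet (position → 25−position): Atbash.
For ankle: a↔z, n↔m, k↔p, l↔o, e↔v.

zmpov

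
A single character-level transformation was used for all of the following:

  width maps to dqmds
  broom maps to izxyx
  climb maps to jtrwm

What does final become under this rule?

mqwkw

In width: w→d is +7, i→q is +8, d→m is +9, t→d is +10 — the shift increases by 1 each position. Each letter shifts forward by (position + 7), i.e. 7, 8, 9, … — the shift grows by one for each successive letter.
Applying it to final: f+7=m, i+8=q, n+9=w, a+10=k, l+11=w.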